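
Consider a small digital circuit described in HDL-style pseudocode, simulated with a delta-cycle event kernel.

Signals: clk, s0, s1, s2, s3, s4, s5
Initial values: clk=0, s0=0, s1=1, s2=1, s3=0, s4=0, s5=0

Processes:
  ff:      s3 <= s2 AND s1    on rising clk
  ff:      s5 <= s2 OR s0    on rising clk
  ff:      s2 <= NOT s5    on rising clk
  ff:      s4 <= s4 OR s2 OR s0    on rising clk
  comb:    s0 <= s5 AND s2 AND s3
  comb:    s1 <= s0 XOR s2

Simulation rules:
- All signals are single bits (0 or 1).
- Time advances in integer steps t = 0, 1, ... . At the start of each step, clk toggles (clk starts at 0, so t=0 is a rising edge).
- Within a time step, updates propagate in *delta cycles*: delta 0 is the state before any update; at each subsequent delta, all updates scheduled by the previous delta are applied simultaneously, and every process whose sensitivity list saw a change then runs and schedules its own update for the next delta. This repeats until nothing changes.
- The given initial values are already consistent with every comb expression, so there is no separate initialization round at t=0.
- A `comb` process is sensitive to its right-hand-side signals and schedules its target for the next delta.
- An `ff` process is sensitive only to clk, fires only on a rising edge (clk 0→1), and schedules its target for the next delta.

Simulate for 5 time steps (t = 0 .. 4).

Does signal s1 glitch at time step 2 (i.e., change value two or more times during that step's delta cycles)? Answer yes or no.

[bits: s2,s1,s4,s0,clk,s5,s3]
t=0: Δ0=1100000 Δ1=1100100 Δ2=1110111 Δ3=1111111 Δ4=1011111 | 4Δ
t=1: Δ0=1011111 Δ1=1011011 | 1Δ
t=2: Δ0=1011011 Δ1=1011111 Δ2=0011110 Δ3=0110110 Δ4=0010110 | 4Δ
t=3: Δ0=0010110 Δ1=0010010 | 1Δ
t=4: Δ0=0010010 Δ1=0010110 Δ2=0010100 | 2Δ

yes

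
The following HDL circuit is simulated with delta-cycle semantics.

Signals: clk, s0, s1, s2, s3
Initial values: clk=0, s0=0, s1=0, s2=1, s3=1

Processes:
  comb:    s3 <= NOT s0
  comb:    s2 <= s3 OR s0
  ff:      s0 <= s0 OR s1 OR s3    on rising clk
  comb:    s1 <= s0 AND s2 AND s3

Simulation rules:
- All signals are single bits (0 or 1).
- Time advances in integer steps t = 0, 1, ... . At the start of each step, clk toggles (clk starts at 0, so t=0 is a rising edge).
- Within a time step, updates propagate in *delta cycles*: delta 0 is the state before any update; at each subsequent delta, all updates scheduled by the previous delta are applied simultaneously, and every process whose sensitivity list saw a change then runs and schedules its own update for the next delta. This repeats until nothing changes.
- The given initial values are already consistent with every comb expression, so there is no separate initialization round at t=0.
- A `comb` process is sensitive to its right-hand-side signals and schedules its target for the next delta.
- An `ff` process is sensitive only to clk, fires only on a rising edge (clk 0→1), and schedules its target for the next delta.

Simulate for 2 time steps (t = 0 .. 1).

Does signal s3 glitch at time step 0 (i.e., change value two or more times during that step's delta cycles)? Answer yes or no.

no

[bits: clk,s0,s1,s3,s2]
t=0: Δ0=00011 Δ1=10011 Δ2=11011 Δ3=11101 Δ4=11001 | 4Δ
t=1: Δ0=11001 Δ1=01001 | 1Δ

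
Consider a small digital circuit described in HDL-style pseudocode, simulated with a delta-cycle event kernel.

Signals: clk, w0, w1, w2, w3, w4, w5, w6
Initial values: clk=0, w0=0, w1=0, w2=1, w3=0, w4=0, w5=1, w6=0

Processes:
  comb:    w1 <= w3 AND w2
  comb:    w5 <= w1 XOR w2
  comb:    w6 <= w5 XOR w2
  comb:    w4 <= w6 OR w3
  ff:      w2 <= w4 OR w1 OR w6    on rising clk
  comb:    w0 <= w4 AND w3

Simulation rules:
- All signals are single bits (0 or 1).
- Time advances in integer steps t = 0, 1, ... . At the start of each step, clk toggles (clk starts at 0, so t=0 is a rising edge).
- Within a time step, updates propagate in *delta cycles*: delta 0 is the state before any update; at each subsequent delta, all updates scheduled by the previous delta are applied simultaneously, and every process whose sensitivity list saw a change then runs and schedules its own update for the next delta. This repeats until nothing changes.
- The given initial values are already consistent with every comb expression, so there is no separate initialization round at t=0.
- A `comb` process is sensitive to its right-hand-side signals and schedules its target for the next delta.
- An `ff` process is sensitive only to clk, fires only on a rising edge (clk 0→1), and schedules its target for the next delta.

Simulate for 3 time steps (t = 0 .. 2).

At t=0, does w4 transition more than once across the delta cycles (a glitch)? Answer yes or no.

yes

[bits: w5,w1,w4,w0,w3,clk,w6,w2]
t=0: Δ0=10000001 Δ1=10000101 Δ2=10000100 Δ3=00000110 Δ4=00100100 Δ5=00000100 | 5Δ
t=1: Δ0=00000100 Δ1=00000000 | 1Δ
t=2: Δ0=00000000 Δ1=00000100 | 1Δ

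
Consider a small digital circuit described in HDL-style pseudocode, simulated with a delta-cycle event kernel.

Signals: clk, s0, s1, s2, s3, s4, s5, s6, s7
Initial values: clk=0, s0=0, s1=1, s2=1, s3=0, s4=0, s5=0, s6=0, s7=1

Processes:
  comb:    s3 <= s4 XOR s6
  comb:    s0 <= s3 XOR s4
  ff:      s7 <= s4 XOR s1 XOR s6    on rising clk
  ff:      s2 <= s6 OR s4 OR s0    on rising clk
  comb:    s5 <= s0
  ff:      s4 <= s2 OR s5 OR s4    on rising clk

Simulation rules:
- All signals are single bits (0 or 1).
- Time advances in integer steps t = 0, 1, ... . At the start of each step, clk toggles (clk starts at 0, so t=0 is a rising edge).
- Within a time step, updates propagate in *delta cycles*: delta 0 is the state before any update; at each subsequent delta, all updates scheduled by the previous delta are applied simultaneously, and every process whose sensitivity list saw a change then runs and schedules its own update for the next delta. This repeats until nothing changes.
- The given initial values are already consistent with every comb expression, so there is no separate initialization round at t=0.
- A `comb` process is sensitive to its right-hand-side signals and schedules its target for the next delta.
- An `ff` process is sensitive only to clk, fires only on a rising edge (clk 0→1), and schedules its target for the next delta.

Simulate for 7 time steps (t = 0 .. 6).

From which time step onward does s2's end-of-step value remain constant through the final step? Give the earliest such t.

2

t=0 Δ0: s2=1 s0=0 s5=0 s7=1 s1=1 s3=0 clk=0 s6=0 s4=0
  Δ1: clk:0→1
  Δ2: s2:1→0, s4:0→1
  Δ3: s0:0→1, s3:0→1
  Δ4: s0:1→0, s5:0→1
  Δ5: s5:1→0
  (5Δ to stable)
t=1 Δ0: s2=0 s0=0 s5=0 s7=1 s1=1 s3=1 clk=1 s6=0 s4=1
  Δ1: clk:1→0
  (1Δ to stable)
t=2 Δ0: s2=0 s0=0 s5=0 s7=1 s1=1 s3=1 clk=0 s6=0 s4=1
  Δ1: clk:0→1
  Δ2: s2:0→1, s7:1→0
  (2Δ to stable)
t=3 Δ0: s2=1 s0=0 s5=0 s7=0 s1=1 s3=1 clk=1 s6=0 s4=1
  Δ1: clk:1→0
  (1Δ to stable)
t=4 Δ0: s2=1 s0=0 s5=0 s7=0 s1=1 s3=1 clk=0 s6=0 s4=1
  Δ1: clk:0→1
  (1Δ to stable)
t=5 Δ0: s2=1 s0=0 s5=0 s7=0 s1=1 s3=1 clk=1 s6=0 s4=1
  Δ1: clk:1→0
  (1Δ to stable)
t=6 Δ0: s2=1 s0=0 s5=0 s7=0 s1=1 s3=1 clk=0 s6=0 s4=1
  Δ1: clk:0→1
  (1Δ to stable)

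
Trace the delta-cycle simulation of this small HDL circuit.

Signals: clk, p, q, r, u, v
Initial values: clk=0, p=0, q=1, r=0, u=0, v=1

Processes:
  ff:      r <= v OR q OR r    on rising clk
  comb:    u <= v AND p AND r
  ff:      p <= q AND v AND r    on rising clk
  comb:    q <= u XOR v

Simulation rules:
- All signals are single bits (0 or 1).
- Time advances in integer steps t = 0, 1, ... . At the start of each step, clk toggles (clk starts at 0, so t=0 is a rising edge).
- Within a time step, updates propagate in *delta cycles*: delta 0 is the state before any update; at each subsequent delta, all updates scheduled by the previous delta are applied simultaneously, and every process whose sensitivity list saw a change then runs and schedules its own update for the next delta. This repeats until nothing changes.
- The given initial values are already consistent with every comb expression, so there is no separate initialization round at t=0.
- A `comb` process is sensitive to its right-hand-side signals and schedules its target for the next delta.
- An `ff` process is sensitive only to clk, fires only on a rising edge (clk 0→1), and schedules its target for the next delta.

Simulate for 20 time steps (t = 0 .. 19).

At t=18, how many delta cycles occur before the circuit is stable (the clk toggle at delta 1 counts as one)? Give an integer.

4

[bits: clk,r,q,p,u,v]
t=0: Δ0=001001 Δ1=101001 Δ2=111001 | 2Δ
t=1: Δ0=111001 Δ1=011001 | 1Δ
t=2: Δ0=011001 Δ1=111001 Δ2=111101 Δ3=111111 Δ4=110111 | 4Δ
t=3: Δ0=110111 Δ1=010111 | 1Δ
t=4: Δ0=010111 Δ1=110111 Δ2=110011 Δ3=110001 Δ4=111001 | 4Δ
t=5: Δ0=111001 Δ1=011001 | 1Δ
t=6: Δ0=011001 Δ1=111001 Δ2=111101 Δ3=111111 Δ4=110111 | 4Δ
t=7: Δ0=110111 Δ1=010111 | 1Δ
t=8: Δ0=010111 Δ1=110111 Δ2=110011 Δ3=110001 Δ4=111001 | 4Δ
t=9: Δ0=111001 Δ1=011001 | 1Δ
t=10: Δ0=011001 Δ1=111001 Δ2=111101 Δ3=111111 Δ4=110111 | 4Δ
t=11: Δ0=110111 Δ1=010111 | 1Δ
t=12: Δ0=010111 Δ1=110111 Δ2=110011 Δ3=110001 Δ4=111001 | 4Δ
t=13: Δ0=111001 Δ1=011001 | 1Δ
t=14: Δ0=011001 Δ1=111001 Δ2=111101 Δ3=111111 Δ4=110111 | 4Δ
t=15: Δ0=110111 Δ1=010111 | 1Δ
t=16: Δ0=010111 Δ1=110111 Δ2=110011 Δ3=110001 Δ4=111001 | 4Δ
t=17: Δ0=111001 Δ1=011001 | 1Δ
t=18: Δ0=011001 Δ1=111001 Δ2=111101 Δ3=111111 Δ4=110111 | 4Δ
t=19: Δ0=110111 Δ1=010111 | 1Δ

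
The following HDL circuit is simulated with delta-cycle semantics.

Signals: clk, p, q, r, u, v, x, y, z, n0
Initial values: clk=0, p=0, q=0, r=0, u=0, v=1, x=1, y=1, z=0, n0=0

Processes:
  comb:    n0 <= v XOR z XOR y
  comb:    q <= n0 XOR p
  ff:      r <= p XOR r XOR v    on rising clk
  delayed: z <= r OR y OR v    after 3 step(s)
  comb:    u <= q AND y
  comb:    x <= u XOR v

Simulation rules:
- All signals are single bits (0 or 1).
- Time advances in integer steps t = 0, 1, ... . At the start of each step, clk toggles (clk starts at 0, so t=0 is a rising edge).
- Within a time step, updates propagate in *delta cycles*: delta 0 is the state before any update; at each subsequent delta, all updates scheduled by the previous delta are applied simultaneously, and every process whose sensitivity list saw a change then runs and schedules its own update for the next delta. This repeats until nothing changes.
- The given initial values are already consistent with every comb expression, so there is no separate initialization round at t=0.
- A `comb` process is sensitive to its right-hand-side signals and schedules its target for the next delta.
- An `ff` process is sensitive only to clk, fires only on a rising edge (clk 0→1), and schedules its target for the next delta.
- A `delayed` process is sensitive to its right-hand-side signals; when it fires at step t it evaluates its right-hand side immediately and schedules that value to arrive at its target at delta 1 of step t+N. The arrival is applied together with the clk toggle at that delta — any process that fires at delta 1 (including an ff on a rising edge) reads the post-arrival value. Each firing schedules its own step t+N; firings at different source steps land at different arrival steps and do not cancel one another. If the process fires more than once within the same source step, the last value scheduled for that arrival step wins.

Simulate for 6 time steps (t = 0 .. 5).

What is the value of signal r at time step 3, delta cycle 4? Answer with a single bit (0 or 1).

0

[bits: r,y,q,v,n0,z,p,clk,x,u]
t=0: Δ0=0101000010 Δ1=0101000110 Δ2=1101000110 | 2Δ
t=1: Δ0=1101000110 Δ1=1101000010 | 1Δ
t=2: Δ0=1101000010 Δ1=1101000110 Δ2=0101000110 | 2Δ
t=3: Δ0=0101000110 Δ1=0101010010 Δ2=0101110010 Δ3=0111110010 Δ4=0111110011 Δ5=0111110001 | 5Δ
t=4: Δ0=0111110001 Δ1=0111110101 Δ2=1111110101 | 2Δ
t=5: Δ0=1111110101 Δ1=1111110001 | 1Δ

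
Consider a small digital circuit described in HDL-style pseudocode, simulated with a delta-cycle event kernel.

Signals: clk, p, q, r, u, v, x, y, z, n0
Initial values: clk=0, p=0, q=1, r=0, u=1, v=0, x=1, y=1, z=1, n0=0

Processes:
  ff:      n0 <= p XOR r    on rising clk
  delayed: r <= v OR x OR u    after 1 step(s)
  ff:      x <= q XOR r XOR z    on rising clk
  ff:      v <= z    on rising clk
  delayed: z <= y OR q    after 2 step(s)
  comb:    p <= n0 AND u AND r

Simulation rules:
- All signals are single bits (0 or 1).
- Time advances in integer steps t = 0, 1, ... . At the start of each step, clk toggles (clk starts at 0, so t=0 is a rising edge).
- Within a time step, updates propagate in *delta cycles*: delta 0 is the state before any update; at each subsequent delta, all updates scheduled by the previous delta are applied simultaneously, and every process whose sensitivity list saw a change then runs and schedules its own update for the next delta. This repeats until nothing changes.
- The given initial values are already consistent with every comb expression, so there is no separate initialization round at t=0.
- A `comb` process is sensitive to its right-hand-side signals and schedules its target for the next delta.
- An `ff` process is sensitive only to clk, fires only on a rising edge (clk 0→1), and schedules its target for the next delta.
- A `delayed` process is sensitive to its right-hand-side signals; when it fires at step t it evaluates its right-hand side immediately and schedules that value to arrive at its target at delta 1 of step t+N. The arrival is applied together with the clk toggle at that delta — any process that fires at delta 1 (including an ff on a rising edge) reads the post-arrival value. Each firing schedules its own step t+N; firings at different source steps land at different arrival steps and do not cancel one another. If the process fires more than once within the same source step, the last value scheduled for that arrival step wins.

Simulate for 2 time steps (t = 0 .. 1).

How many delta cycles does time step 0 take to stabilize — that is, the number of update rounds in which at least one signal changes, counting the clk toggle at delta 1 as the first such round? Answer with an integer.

[bits: r,q,clk,z,u,v,n0,p,y,x]
t=0: Δ0=0101100011 Δ1=0111100011 Δ2=0111110010 | 2Δ
t=1: Δ0=0111110010 Δ1=1101110010 | 1Δ

2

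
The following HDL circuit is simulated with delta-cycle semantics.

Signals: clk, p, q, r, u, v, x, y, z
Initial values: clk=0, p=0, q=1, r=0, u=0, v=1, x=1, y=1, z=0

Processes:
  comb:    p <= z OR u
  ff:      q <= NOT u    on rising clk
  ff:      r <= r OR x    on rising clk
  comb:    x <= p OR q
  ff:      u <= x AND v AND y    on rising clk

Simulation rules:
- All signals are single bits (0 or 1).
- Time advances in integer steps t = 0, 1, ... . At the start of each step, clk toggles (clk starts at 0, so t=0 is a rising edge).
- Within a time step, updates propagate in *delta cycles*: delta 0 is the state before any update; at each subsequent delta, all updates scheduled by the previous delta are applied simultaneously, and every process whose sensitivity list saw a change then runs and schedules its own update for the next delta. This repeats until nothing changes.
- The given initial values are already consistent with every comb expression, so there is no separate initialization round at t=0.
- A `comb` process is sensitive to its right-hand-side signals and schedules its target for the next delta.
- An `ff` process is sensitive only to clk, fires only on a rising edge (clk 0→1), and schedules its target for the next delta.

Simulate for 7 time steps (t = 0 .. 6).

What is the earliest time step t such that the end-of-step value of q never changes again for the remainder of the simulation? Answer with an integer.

t0.Δ0 r=0 y=1 v=1 u=0 q=1 p=0 clk=0 z=0 x=1
t0.Δ1 r=0 y=1 v=1 u=0 q=1 p=0 clk=1 z=0 x=1
t0.Δ2 r=1 y=1 v=1 u=1 q=1 p=0 clk=1 z=0 x=1
t0.Δ3 r=1 y=1 v=1 u=1 q=1 p=1 clk=1 z=0 x=1
t1.Δ0 r=1 y=1 v=1 u=1 q=1 p=1 clk=1 z=0 x=1
t1.Δ1 r=1 y=1 v=1 u=1 q=1 p=1 clk=0 z=0 x=1
t2.Δ0 r=1 y=1 v=1 u=1 q=1 p=1 clk=0 z=0 x=1
t2.Δ1 r=1 y=1 v=1 u=1 q=1 p=1 clk=1 z=0 x=1
t2.Δ2 r=1 y=1 v=1 u=1 q=0 p=1 clk=1 z=0 x=1
t3.Δ0 r=1 y=1 v=1 u=1 q=0 p=1 clk=1 z=0 x=1
t3.Δ1 r=1 y=1 v=1 u=1 q=0 p=1 clk=0 z=0 x=1
t4.Δ0 r=1 y=1 v=1 u=1 q=0 p=1 clk=0 z=0 x=1
t4.Δ1 r=1 y=1 v=1 u=1 q=0 p=1 clk=1 z=0 x=1
t5.Δ0 r=1 y=1 v=1 u=1 q=0 p=1 clk=1 z=0 x=1
t5.Δ1 r=1 y=1 v=1 u=1 q=0 p=1 clk=0 z=0 x=1
t6.Δ0 r=1 y=1 v=1 u=1 q=0 p=1 clk=0 z=0 x=1
t6.Δ1 r=1 y=1 v=1 u=1 q=0 p=1 clk=1 z=0 x=1

2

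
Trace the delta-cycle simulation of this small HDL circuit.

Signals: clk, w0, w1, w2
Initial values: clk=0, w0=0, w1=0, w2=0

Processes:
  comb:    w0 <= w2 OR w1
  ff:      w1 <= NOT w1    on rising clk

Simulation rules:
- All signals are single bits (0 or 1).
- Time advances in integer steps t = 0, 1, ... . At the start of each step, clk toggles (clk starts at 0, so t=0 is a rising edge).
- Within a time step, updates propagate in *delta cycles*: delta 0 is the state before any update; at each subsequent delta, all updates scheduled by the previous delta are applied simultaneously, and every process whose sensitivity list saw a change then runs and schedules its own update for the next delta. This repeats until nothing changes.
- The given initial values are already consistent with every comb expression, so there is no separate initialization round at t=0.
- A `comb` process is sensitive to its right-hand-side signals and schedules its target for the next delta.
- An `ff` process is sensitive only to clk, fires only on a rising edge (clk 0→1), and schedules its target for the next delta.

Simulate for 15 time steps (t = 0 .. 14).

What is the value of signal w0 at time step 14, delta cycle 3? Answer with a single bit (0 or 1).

t=0 Δ0: clk=0 w0=0 w2=0 w1=0
  Δ1: clk:0→1
  Δ2: w1:0→1
  Δ3: w0:0→1
  (3Δ to stable)
t=1 Δ0: clk=1 w0=1 w2=0 w1=1
  Δ1: clk:1→0
  (1Δ to stable)
t=2 Δ0: clk=0 w0=1 w2=0 w1=1
  Δ1: clk:0→1
  Δ2: w1:1→0
  Δ3: w0:1→0
  (3Δ to stable)
t=3 Δ0: clk=1 w0=0 w2=0 w1=0
  Δ1: clk:1→0
  (1Δ to stable)
t=4 Δ0: clk=0 w0=0 w2=0 w1=0
  Δ1: clk:0→1
  Δ2: w1:0→1
  Δ3: w0:0→1
  (3Δ to stable)
t=5 Δ0: clk=1 w0=1 w2=0 w1=1
  Δ1: clk:1→0
  (1Δ to stable)
t=6 Δ0: clk=0 w0=1 w2=0 w1=1
  Δ1: clk:0→1
  Δ2: w1:1→0
  Δ3: w0:1→0
  (3Δ to stable)
t=7 Δ0: clk=1 w0=0 w2=0 w1=0
  Δ1: clk:1→0
  (1Δ to stable)
t=8 Δ0: clk=0 w0=0 w2=0 w1=0
  Δ1: clk:0→1
  Δ2: w1:0→1
  Δ3: w0:0→1
  (3Δ to stable)
t=9 Δ0: clk=1 w0=1 w2=0 w1=1
  Δ1: clk:1→0
  (1Δ to stable)
t=10 Δ0: clk=0 w0=1 w2=0 w1=1
  Δ1: clk:0→1
  Δ2: w1:1→0
  Δ3: w0:1→0
  (3Δ to stable)
t=11 Δ0: clk=1 w0=0 w2=0 w1=0
  Δ1: clk:1→0
  (1Δ to stable)
t=12 Δ0: clk=0 w0=0 w2=0 w1=0
  Δ1: clk:0→1
  Δ2: w1:0→1
  Δ3: w0:0→1
  (3Δ to stable)
t=13 Δ0: clk=1 w0=1 w2=0 w1=1
  Δ1: clk:1→0
  (1Δ to stable)
t=14 Δ0: clk=0 w0=1 w2=0 w1=1
  Δ1: clk:0→1
  Δ2: w1:1→0
  Δ3: w0:1→0
  (3Δ to stable)

0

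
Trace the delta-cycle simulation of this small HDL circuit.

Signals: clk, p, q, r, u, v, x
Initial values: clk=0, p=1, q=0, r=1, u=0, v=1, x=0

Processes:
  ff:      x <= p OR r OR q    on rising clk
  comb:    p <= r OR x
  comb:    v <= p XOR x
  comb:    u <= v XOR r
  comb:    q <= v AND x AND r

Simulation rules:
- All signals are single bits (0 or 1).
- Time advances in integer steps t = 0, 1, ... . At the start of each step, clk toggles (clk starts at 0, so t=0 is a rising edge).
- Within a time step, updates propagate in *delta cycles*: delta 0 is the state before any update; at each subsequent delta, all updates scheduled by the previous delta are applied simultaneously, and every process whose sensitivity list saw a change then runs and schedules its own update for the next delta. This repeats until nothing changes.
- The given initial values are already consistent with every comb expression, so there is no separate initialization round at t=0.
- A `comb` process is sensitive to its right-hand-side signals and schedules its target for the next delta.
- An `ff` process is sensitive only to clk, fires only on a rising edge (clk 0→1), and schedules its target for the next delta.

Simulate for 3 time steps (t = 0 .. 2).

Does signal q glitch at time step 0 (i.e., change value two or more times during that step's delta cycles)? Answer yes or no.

[bits: v,x,clk,r,p,q,u]
t=0: Δ0=1001100 Δ1=1011100 Δ2=1111100 Δ3=0111110 Δ4=0111101 | 4Δ
t=1: Δ0=0111101 Δ1=0101101 | 1Δ
t=2: Δ0=0101101 Δ1=0111101 | 1Δ

yes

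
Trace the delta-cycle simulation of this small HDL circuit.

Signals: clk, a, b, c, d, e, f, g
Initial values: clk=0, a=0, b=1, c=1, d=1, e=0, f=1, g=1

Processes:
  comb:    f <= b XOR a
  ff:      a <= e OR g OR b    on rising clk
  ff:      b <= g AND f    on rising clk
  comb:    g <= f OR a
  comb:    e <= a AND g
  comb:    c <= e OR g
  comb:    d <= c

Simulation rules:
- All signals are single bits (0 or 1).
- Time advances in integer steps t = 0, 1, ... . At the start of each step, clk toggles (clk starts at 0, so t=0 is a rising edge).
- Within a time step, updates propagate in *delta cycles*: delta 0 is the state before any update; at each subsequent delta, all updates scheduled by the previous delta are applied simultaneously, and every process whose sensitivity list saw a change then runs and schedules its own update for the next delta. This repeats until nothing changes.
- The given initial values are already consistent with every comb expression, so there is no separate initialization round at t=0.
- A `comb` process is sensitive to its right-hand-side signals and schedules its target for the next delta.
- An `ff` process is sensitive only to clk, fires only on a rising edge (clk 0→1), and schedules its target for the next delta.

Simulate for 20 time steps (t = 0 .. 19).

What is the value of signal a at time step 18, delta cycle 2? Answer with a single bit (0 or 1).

1

t0.Δ0 b=1 clk=0 e=0 a=0 g=1 f=1 d=1 c=1
t0.Δ1 b=1 clk=1 e=0 a=0 g=1 f=1 d=1 c=1
t0.Δ2 b=1 clk=1 e=0 a=1 g=1 f=1 d=1 c=1
t0.Δ3 b=1 clk=1 e=1 a=1 g=1 f=0 d=1 c=1
t1.Δ0 b=1 clk=1 e=1 a=1 g=1 f=0 d=1 c=1
t1.Δ1 b=1 clk=0 e=1 a=1 g=1 f=0 d=1 c=1
t2.Δ0 b=1 clk=0 e=1 a=1 g=1 f=0 d=1 c=1
t2.Δ1 b=1 clk=1 e=1 a=1 g=1 f=0 d=1 c=1
t2.Δ2 b=0 clk=1 e=1 a=1 g=1 f=0 d=1 c=1
t2.Δ3 b=0 clk=1 e=1 a=1 g=1 f=1 d=1 c=1
t3.Δ0 b=0 clk=1 e=1 a=1 g=1 f=1 d=1 c=1
t3.Δ1 b=0 clk=0 e=1 a=1 g=1 f=1 d=1 c=1
t4.Δ0 b=0 clk=0 e=1 a=1 g=1 f=1 d=1 c=1
t4.Δ1 b=0 clk=1 e=1 a=1 g=1 f=1 d=1 c=1
t4.Δ2 b=1 clk=1 e=1 a=1 g=1 f=1 d=1 c=1
t4.Δ3 b=1 clk=1 e=1 a=1 g=1 f=0 d=1 c=1
t5.Δ0 b=1 clk=1 e=1 a=1 g=1 f=0 d=1 c=1
t5.Δ1 b=1 clk=0 e=1 a=1 g=1 f=0 d=1 c=1
t6.Δ0 b=1 clk=0 e=1 a=1 g=1 f=0 d=1 c=1
t6.Δ1 b=1 clk=1 e=1 a=1 g=1 f=0 d=1 c=1
t6.Δ2 b=0 clk=1 e=1 a=1 g=1 f=0 d=1 c=1
t6.Δ3 b=0 clk=1 e=1 a=1 g=1 f=1 d=1 c=1
t7.Δ0 b=0 clk=1 e=1 a=1 g=1 f=1 d=1 c=1
t7.Δ1 b=0 clk=0 e=1 a=1 g=1 f=1 d=1 c=1
t8.Δ0 b=0 clk=0 e=1 a=1 g=1 f=1 d=1 c=1
t8.Δ1 b=0 clk=1 e=1 a=1 g=1 f=1 d=1 c=1
t8.Δ2 b=1 clk=1 e=1 a=1 g=1 f=1 d=1 c=1
t8.Δ3 b=1 clk=1 e=1 a=1 g=1 f=0 d=1 c=1
t9.Δ0 b=1 clk=1 e=1 a=1 g=1 f=0 d=1 c=1
t9.Δ1 b=1 clk=0 e=1 a=1 g=1 f=0 d=1 c=1
t10.Δ0 b=1 clk=0 e=1 a=1 g=1 f=0 d=1 c=1
t10.Δ1 b=1 clk=1 e=1 a=1 g=1 f=0 d=1 c=1
t10.Δ2 b=0 clk=1 e=1 a=1 g=1 f=0 d=1 c=1
t10.Δ3 b=0 clk=1 e=1 a=1 g=1 f=1 d=1 c=1
t11.Δ0 b=0 clk=1 e=1 a=1 g=1 f=1 d=1 c=1
t11.Δ1 b=0 clk=0 e=1 a=1 g=1 f=1 d=1 c=1
t12.Δ0 b=0 clk=0 e=1 a=1 g=1 f=1 d=1 c=1
t12.Δ1 b=0 clk=1 e=1 a=1 g=1 f=1 d=1 c=1
t12.Δ2 b=1 clk=1 e=1 a=1 g=1 f=1 d=1 c=1
t12.Δ3 b=1 clk=1 e=1 a=1 g=1 f=0 d=1 c=1
t13.Δ0 b=1 clk=1 e=1 a=1 g=1 f=0 d=1 c=1
t13.Δ1 b=1 clk=0 e=1 a=1 g=1 f=0 d=1 c=1
t14.Δ0 b=1 clk=0 e=1 a=1 g=1 f=0 d=1 c=1
t14.Δ1 b=1 clk=1 e=1 a=1 g=1 f=0 d=1 c=1
t14.Δ2 b=0 clk=1 e=1 a=1 g=1 f=0 d=1 c=1
t14.Δ3 b=0 clk=1 e=1 a=1 g=1 f=1 d=1 c=1
t15.Δ0 b=0 clk=1 e=1 a=1 g=1 f=1 d=1 c=1
t15.Δ1 b=0 clk=0 e=1 a=1 g=1 f=1 d=1 c=1
t16.Δ0 b=0 clk=0 e=1 a=1 g=1 f=1 d=1 c=1
t16.Δ1 b=0 clk=1 e=1 a=1 g=1 f=1 d=1 c=1
t16.Δ2 b=1 clk=1 e=1 a=1 g=1 f=1 d=1 c=1
t16.Δ3 b=1 clk=1 e=1 a=1 g=1 f=0 d=1 c=1
t17.Δ0 b=1 clk=1 e=1 a=1 g=1 f=0 d=1 c=1
t17.Δ1 b=1 clk=0 e=1 a=1 g=1 f=0 d=1 c=1
t18.Δ0 b=1 clk=0 e=1 a=1 g=1 f=0 d=1 c=1
t18.Δ1 b=1 clk=1 e=1 a=1 g=1 f=0 d=1 c=1
t18.Δ2 b=0 clk=1 e=1 a=1 g=1 f=0 d=1 c=1
t18.Δ3 b=0 clk=1 e=1 a=1 g=1 f=1 d=1 c=1
t19.Δ0 b=0 clk=1 e=1 a=1 g=1 f=1 d=1 c=1
t19.Δ1 b=0 clk=0 e=1 a=1 g=1 f=1 d=1 c=1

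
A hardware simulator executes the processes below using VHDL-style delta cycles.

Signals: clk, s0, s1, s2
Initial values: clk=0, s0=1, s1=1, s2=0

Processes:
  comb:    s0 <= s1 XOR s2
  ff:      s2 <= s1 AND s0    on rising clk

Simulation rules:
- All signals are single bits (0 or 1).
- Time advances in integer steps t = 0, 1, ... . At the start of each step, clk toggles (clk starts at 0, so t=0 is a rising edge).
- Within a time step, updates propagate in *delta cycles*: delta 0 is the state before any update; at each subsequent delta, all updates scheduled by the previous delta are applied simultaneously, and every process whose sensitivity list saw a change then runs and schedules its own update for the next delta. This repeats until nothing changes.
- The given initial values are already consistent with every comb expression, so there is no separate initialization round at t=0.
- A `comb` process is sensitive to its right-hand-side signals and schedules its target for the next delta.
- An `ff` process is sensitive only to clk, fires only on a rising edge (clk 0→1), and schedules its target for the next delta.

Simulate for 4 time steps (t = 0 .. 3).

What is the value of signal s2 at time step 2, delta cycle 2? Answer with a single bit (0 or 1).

0

t=0 Δ0: clk=0 s2=0 s1=1 s0=1
  Δ1: clk:0→1
  Δ2: s2:0→1
  Δ3: s0:1→0
  (3Δ to stable)
t=1 Δ0: clk=1 s2=1 s1=1 s0=0
  Δ1: clk:1→0
  (1Δ to stable)
t=2 Δ0: clk=0 s2=1 s1=1 s0=0
  Δ1: clk:0→1
  Δ2: s2:1→0
  Δ3: s0:0→1
  (3Δ to stable)
t=3 Δ0: clk=1 s2=0 s1=1 s0=1
  Δ1: clk:1→0
  (1Δ to stable)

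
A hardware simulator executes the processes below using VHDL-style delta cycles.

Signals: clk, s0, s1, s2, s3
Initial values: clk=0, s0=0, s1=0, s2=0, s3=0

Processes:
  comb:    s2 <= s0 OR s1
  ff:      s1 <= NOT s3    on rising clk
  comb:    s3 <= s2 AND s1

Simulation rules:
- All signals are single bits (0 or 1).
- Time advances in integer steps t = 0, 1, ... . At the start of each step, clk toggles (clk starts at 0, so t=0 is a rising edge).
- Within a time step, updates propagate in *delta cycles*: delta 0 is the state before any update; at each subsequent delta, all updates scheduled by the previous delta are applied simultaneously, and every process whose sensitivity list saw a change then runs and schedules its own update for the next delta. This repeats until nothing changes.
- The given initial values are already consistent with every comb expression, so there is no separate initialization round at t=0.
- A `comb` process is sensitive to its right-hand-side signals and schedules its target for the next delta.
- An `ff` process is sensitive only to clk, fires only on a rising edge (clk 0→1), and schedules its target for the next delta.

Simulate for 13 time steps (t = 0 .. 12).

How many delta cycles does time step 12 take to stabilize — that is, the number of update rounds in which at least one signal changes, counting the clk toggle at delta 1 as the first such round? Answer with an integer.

t=0 Δ0: s2=0 s3=0 s0=0 s1=0 clk=0
  Δ1: clk:0→1
  Δ2: s1:0→1
  Δ3: s2:0→1
  Δ4: s3:0→1
  (4Δ to stable)
t=1 Δ0: s2=1 s3=1 s0=0 s1=1 clk=1
  Δ1: clk:1→0
  (1Δ to stable)
t=2 Δ0: s2=1 s3=1 s0=0 s1=1 clk=0
  Δ1: clk:0→1
  Δ2: s1:1→0
  Δ3: s2:1→0, s3:1→0
  (3Δ to stable)
t=3 Δ0: s2=0 s3=0 s0=0 s1=0 clk=1
  Δ1: clk:1→0
  (1Δ to stable)
t=4 Δ0: s2=0 s3=0 s0=0 s1=0 clk=0
  Δ1: clk:0→1
  Δ2: s1:0→1
  Δ3: s2:0→1
  Δ4: s3:0→1
  (4Δ to stable)
t=5 Δ0: s2=1 s3=1 s0=0 s1=1 clk=1
  Δ1: clk:1→0
  (1Δ to stable)
t=6 Δ0: s2=1 s3=1 s0=0 s1=1 clk=0
  Δ1: clk:0→1
  Δ2: s1:1→0
  Δ3: s2:1→0, s3:1→0
  (3Δ to stable)
t=7 Δ0: s2=0 s3=0 s0=0 s1=0 clk=1
  Δ1: clk:1→0
  (1Δ to stable)
t=8 Δ0: s2=0 s3=0 s0=0 s1=0 clk=0
  Δ1: clk:0→1
  Δ2: s1:0→1
  Δ3: s2:0→1
  Δ4: s3:0→1
  (4Δ to stable)
t=9 Δ0: s2=1 s3=1 s0=0 s1=1 clk=1
  Δ1: clk:1→0
  (1Δ to stable)
t=10 Δ0: s2=1 s3=1 s0=0 s1=1 clk=0
  Δ1: clk:0→1
  Δ2: s1:1→0
  Δ3: s2:1→0, s3:1→0
  (3Δ to stable)
t=11 Δ0: s2=0 s3=0 s0=0 s1=0 clk=1
  Δ1: clk:1→0
  (1Δ to stable)
t=12 Δ0: s2=0 s3=0 s0=0 s1=0 clk=0
  Δ1: clk:0→1
  Δ2: s1:0→1
  Δ3: s2:0→1
  Δ4: s3:0→1
  (4Δ to stable)

4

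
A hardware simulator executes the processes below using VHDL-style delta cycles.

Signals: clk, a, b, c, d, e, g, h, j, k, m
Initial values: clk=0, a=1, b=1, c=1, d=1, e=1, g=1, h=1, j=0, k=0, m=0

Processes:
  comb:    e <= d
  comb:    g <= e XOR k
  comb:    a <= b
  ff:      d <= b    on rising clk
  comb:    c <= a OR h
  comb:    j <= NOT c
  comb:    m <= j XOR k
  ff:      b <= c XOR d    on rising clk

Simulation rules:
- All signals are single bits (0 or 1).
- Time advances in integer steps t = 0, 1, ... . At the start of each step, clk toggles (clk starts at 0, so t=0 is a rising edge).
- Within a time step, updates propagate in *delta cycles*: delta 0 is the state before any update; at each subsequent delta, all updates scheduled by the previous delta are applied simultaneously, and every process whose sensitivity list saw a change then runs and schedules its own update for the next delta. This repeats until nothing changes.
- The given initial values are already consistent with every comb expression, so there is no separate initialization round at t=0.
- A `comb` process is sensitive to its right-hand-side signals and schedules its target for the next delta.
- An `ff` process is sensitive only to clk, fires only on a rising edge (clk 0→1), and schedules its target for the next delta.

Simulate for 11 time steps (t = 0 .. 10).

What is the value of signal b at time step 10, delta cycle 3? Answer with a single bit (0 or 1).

t=0 Δ0: k=0 a=1 clk=0 j=0 e=1 m=0 b=1 g=1 h=1 c=1 d=1
  Δ1: clk:0→1
  Δ2: b:1→0
  Δ3: a:1→0
  (3Δ to stable)
t=1 Δ0: k=0 a=0 clk=1 j=0 e=1 m=0 b=0 g=1 h=1 c=1 d=1
  Δ1: clk:1→0
  (1Δ to stable)
t=2 Δ0: k=0 a=0 clk=0 j=0 e=1 m=0 b=0 g=1 h=1 c=1 d=1
  Δ1: clk:0→1
  Δ2: d:1→0
  Δ3: e:1→0
  Δ4: g:1→0
  (4Δ to stable)
t=3 Δ0: k=0 a=0 clk=1 j=0 e=0 m=0 b=0 g=0 h=1 c=1 d=0
  Δ1: clk:1→0
  (1Δ to stable)
t=4 Δ0: k=0 a=0 clk=0 j=0 e=0 m=0 b=0 g=0 h=1 c=1 d=0
  Δ1: clk:0→1
  Δ2: b:0→1
  Δ3: a:0→1
  (3Δ to stable)
t=5 Δ0: k=0 a=1 clk=1 j=0 e=0 m=0 b=1 g=0 h=1 c=1 d=0
  Δ1: clk:1→0
  (1Δ to stable)
t=6 Δ0: k=0 a=1 clk=0 j=0 e=0 m=0 b=1 g=0 h=1 c=1 d=0
  Δ1: clk:0→1
  Δ2: d:0→1
  Δ3: e:0→1
  Δ4: g:0→1
  (4Δ to stable)
t=7 Δ0: k=0 a=1 clk=1 j=0 e=1 m=0 b=1 g=1 h=1 c=1 d=1
  Δ1: clk:1→0
  (1Δ to stable)
t=8 Δ0: k=0 a=1 clk=0 j=0 e=1 m=0 b=1 g=1 h=1 c=1 d=1
  Δ1: clk:0→1
  Δ2: b:1→0
  Δ3: a:1→0
  (3Δ to stable)
t=9 Δ0: k=0 a=0 clk=1 j=0 e=1 m=0 b=0 g=1 h=1 c=1 d=1
  Δ1: clk:1→0
  (1Δ to stable)
t=10 Δ0: k=0 a=0 clk=0 j=0 e=1 m=0 b=0 g=1 h=1 c=1 d=1
  Δ1: clk:0→1
  Δ2: d:1→0
  Δ3: e:1→0
  Δ4: g:1→0
  (4Δ to stable)

0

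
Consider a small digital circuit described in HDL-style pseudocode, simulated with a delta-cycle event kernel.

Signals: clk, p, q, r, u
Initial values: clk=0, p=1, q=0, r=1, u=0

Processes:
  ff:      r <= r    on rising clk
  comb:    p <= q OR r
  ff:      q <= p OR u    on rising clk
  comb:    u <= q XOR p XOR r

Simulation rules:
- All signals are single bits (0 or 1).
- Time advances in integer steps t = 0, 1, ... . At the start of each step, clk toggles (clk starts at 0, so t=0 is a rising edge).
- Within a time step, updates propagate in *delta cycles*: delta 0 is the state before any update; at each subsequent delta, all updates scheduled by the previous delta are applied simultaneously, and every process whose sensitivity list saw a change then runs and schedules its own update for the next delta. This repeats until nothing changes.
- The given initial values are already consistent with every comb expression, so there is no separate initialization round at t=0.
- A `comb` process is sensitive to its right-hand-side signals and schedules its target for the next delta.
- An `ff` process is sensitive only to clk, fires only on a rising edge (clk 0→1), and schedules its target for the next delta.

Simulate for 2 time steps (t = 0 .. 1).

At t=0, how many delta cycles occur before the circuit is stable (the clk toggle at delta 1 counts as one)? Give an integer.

3

t=0 Δ0: p=1 q=0 clk=0 r=1 u=0
  Δ1: clk:0→1
  Δ2: q:0→1
  Δ3: u:0→1
  (3Δ to stable)
t=1 Δ0: p=1 q=1 clk=1 r=1 u=1
  Δ1: clk:1→0
  (1Δ to stable)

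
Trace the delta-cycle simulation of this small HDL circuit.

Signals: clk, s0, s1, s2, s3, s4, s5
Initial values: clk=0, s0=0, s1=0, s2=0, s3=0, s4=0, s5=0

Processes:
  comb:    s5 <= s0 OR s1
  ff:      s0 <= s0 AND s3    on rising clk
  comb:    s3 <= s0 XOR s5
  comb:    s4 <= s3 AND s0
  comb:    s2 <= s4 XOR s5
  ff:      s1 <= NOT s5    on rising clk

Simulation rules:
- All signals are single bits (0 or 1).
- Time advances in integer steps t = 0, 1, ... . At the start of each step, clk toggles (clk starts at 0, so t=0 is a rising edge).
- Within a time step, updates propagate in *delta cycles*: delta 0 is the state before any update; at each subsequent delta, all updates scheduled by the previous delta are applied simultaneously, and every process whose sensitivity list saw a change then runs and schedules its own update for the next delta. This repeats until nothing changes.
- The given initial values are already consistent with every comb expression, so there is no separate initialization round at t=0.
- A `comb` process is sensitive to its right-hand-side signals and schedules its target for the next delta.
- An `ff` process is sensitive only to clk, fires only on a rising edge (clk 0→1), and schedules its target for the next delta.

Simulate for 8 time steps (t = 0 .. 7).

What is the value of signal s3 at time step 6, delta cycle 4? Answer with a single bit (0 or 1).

[bits: s1,s5,s0,clk,s4,s3,s2]
t=0: Δ0=0000000 Δ1=0001000 Δ2=1001000 Δ3=1101000 Δ4=1101011 | 4Δ
t=1: Δ0=1101011 Δ1=1100011 | 1Δ
t=2: Δ0=1100011 Δ1=1101011 Δ2=0101011 Δ3=0001011 Δ4=0001000 | 4Δ
t=3: Δ0=0001000 Δ1=0000000 | 1Δ
t=4: Δ0=0000000 Δ1=0001000 Δ2=1001000 Δ3=1101000 Δ4=1101011 | 4Δ
t=5: Δ0=1101011 Δ1=1100011 | 1Δ
t=6: Δ0=1100011 Δ1=1101011 Δ2=0101011 Δ3=0001011 Δ4=0001000 | 4Δ
t=7: Δ0=0001000 Δ1=0000000 | 1Δ

0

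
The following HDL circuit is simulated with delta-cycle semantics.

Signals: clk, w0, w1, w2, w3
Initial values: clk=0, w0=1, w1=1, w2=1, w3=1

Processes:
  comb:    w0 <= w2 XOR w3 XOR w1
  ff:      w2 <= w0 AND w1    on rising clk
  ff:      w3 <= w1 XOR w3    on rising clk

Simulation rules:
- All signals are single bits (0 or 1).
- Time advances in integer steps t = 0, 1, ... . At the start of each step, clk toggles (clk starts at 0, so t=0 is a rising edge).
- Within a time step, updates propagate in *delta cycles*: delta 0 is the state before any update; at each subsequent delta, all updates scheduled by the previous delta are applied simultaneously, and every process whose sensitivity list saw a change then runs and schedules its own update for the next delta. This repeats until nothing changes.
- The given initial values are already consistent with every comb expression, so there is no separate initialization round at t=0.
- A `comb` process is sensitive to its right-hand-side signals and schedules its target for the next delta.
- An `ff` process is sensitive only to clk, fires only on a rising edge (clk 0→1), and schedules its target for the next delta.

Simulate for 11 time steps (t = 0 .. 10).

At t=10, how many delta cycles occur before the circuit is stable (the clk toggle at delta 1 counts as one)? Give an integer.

t=0 Δ0: w0=1 w2=1 w3=1 w1=1 clk=0
  Δ1: clk:0→1
  Δ2: w3:1→0
  Δ3: w0:1→0
  (3Δ to stable)
t=1 Δ0: w0=0 w2=1 w3=0 w1=1 clk=1
  Δ1: clk:1→0
  (1Δ to stable)
t=2 Δ0: w0=0 w2=1 w3=0 w1=1 clk=0
  Δ1: clk:0→1
  Δ2: w2:1→0, w3:0→1
  (2Δ to stable)
t=3 Δ0: w0=0 w2=0 w3=1 w1=1 clk=1
  Δ1: clk:1→0
  (1Δ to stable)
t=4 Δ0: w0=0 w2=0 w3=1 w1=1 clk=0
  Δ1: clk:0→1
  Δ2: w3:1→0
  Δ3: w0:0→1
  (3Δ to stable)
t=5 Δ0: w0=1 w2=0 w3=0 w1=1 clk=1
  Δ1: clk:1→0
  (1Δ to stable)
t=6 Δ0: w0=1 w2=0 w3=0 w1=1 clk=0
  Δ1: clk:0→1
  Δ2: w2:0→1, w3:0→1
  (2Δ to stable)
t=7 Δ0: w0=1 w2=1 w3=1 w1=1 clk=1
  Δ1: clk:1→0
  (1Δ to stable)
t=8 Δ0: w0=1 w2=1 w3=1 w1=1 clk=0
  Δ1: clk:0→1
  Δ2: w3:1→0
  Δ3: w0:1→0
  (3Δ to stable)
t=9 Δ0: w0=0 w2=1 w3=0 w1=1 clk=1
  Δ1: clk:1→0
  (1Δ to stable)
t=10 Δ0: w0=0 w2=1 w3=0 w1=1 clk=0
  Δ1: clk:0→1
  Δ2: w2:1→0, w3:0→1
  (2Δ to stable)

2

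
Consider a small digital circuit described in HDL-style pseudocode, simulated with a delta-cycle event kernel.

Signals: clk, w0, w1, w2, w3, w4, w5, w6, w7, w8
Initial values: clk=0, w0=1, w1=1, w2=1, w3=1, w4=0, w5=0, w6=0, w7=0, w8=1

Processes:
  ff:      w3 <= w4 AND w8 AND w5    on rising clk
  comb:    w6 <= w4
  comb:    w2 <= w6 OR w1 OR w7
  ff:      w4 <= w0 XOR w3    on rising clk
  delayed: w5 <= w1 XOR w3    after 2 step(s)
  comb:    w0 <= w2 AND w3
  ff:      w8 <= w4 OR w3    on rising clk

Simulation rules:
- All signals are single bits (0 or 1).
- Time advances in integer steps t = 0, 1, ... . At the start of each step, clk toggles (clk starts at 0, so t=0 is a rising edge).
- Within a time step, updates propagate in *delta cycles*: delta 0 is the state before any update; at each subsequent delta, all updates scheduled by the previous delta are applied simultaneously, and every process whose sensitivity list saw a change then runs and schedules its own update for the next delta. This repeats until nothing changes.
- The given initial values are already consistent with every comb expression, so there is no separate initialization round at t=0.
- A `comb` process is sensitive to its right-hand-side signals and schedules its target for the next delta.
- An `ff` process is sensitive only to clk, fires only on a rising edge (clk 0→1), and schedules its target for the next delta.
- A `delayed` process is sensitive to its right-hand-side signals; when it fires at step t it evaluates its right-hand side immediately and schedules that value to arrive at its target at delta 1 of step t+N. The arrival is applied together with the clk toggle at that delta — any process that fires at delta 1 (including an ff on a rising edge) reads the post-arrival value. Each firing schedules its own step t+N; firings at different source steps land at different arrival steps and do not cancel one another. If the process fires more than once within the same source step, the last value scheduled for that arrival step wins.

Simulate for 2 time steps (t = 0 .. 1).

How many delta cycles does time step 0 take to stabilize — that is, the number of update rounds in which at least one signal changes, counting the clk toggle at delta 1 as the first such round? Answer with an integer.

t0.Δ0 w1=1 w0=1 clk=0 w4=0 w3=1 w8=1 w2=1 w7=0 w6=0 w5=0
t0.Δ1 w1=1 w0=1 clk=1 w4=0 w3=1 w8=1 w2=1 w7=0 w6=0 w5=0
t0.Δ2 w1=1 w0=1 clk=1 w4=0 w3=0 w8=1 w2=1 w7=0 w6=0 w5=0
t0.Δ3 w1=1 w0=0 clk=1 w4=0 w3=0 w8=1 w2=1 w7=0 w6=0 w5=0
t1.Δ0 w1=1 w0=0 clk=1 w4=0 w3=0 w8=1 w2=1 w7=0 w6=0 w5=0
t1.Δ1 w1=1 w0=0 clk=0 w4=0 w3=0 w8=1 w2=1 w7=0 w6=0 w5=0

3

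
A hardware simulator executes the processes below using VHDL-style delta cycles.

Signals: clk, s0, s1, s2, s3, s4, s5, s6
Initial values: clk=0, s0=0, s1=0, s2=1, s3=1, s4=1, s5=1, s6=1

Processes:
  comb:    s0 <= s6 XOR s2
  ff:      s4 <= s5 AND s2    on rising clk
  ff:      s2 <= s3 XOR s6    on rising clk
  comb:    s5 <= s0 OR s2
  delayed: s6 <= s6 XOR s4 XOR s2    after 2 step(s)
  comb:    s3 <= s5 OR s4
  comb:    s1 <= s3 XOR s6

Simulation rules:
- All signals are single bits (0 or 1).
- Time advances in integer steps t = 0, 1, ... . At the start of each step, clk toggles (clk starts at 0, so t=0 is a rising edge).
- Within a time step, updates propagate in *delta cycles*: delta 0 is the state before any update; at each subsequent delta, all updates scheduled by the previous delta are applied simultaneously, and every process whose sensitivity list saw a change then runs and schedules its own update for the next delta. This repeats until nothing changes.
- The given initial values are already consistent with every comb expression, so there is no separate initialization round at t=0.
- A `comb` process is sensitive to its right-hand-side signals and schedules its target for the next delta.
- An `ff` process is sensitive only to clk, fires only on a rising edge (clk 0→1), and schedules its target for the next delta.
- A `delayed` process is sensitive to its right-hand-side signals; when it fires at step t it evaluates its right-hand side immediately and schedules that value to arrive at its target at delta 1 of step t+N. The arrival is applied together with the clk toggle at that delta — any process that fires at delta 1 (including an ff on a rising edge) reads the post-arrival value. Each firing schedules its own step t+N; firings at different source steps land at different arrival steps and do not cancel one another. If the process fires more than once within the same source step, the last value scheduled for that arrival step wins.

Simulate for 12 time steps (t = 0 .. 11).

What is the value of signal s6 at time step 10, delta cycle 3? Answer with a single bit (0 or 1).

0

t=0 Δ0: s6=1 s2=1 s3=1 s4=1 s0=0 s1=0 s5=1 clk=0
  Δ1: clk:0→1
  Δ2: s2:1→0
  Δ3: s0:0→1, s5:1→0
  Δ4: s5:0→1
  (4Δ to stable)
t=1 Δ0: s6=1 s2=0 s3=1 s4=1 s0=1 s1=0 s5=1 clk=1
  Δ1: clk:1→0
  (1Δ to stable)
t=2 Δ0: s6=1 s2=0 s3=1 s4=1 s0=1 s1=0 s5=1 clk=0
  Δ1: s6:1→0, clk:0→1
  Δ2: s2:0→1, s4:1→0, s0:1→0, s1:0→1
  Δ3: s0:0→1
  (3Δ to stable)
t=3 Δ0: s6=0 s2=1 s3=1 s4=0 s0=1 s1=1 s5=1 clk=1
  Δ1: clk:1→0
  (1Δ to stable)
t=4 Δ0: s6=0 s2=1 s3=1 s4=0 s0=1 s1=1 s5=1 clk=0
  Δ1: s6:0→1, clk:0→1
  Δ2: s2:1→0, s4:0→1, s0:1→0, s1:1→0
  Δ3: s0:0→1, s5:1→0
  Δ4: s5:0→1
  (4Δ to stable)
t=5 Δ0: s6=1 s2=0 s3=1 s4=1 s0=1 s1=0 s5=1 clk=1
  Δ1: clk:1→0
  (1Δ to stable)
t=6 Δ0: s6=1 s2=0 s3=1 s4=1 s0=1 s1=0 s5=1 clk=0
  Δ1: s6:1→0, clk:0→1
  Δ2: s2:0→1, s4:1→0, s0:1→0, s1:0→1
  Δ3: s0:0→1
  (3Δ to stable)
t=7 Δ0: s6=0 s2=1 s3=1 s4=0 s0=1 s1=1 s5=1 clk=1
  Δ1: clk:1→0
  (1Δ to stable)
t=8 Δ0: s6=0 s2=1 s3=1 s4=0 s0=1 s1=1 s5=1 clk=0
  Δ1: s6:0→1, clk:0→1
  Δ2: s2:1→0, s4:0→1, s0:1→0, s1:1→0
  Δ3: s0:0→1, s5:1→0
  Δ4: s5:0→1
  (4Δ to stable)
t=9 Δ0: s6=1 s2=0 s3=1 s4=1 s0=1 s1=0 s5=1 clk=1
  Δ1: clk:1→0
  (1Δ to stable)
t=10 Δ0: s6=1 s2=0 s3=1 s4=1 s0=1 s1=0 s5=1 clk=0
  Δ1: s6:1→0, clk:0→1
  Δ2: s2:0→1, s4:1→0, s0:1→0, s1:0→1
  Δ3: s0:0→1
  (3Δ to stable)
t=11 Δ0: s6=0 s2=1 s3=1 s4=0 s0=1 s1=1 s5=1 clk=1
  Δ1: clk:1→0
  (1Δ to stable)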